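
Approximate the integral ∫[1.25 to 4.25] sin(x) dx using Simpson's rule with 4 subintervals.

f(x) = sin(x)
a = 1.25, b = 4.25, n = 4
h = (b - a)/n = 0.750000

Simpson's rule: (h/3)[f(x₀) + 4f(x₁) + 2f(x₂) + ... + f(xₙ)]

x_0 = 1.2500, f(x_0) = 0.948985, coefficient = 1
x_1 = 2.0000, f(x_1) = 0.909297, coefficient = 4
x_2 = 2.7500, f(x_2) = 0.381661, coefficient = 2
x_3 = 3.5000, f(x_3) = -0.350783, coefficient = 4
x_4 = 4.2500, f(x_4) = -0.894989, coefficient = 1

I ≈ (0.750000/3) × 3.051374 = 0.762844
Exact value: 0.761410
Error: 0.001434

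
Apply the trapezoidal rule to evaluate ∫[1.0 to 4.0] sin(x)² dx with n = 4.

f(x) = sin(x)²
a = 1.0, b = 4.0, n = 4
h = (b - a)/n = 0.750000

Trapezoidal rule: (h/2)[f(x₀) + 2f(x₁) + 2f(x₂) + ... + f(xₙ)]

x_0 = 1.0000, f(x_0) = 0.708073, coefficient = 1
x_1 = 1.7500, f(x_1) = 0.968228, coefficient = 2
x_2 = 2.5000, f(x_2) = 0.358169, coefficient = 2
x_3 = 3.2500, f(x_3) = 0.011706, coefficient = 2
x_4 = 4.0000, f(x_4) = 0.572750, coefficient = 1

I ≈ (0.750000/2) × 3.957030 = 1.483886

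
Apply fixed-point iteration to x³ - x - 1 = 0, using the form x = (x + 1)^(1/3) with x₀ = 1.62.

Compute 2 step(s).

Equation: x³ - x - 1 = 0
Fixed-point form: x = (x + 1)^(1/3)
x₀ = 1.62

x_1 = g(1.620000) = 1.378586
x_2 = g(1.378586) = 1.334872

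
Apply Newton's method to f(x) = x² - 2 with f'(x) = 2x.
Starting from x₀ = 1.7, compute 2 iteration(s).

f(x) = x² - 2
f'(x) = 2x
x₀ = 1.7

Newton-Raphson formula: x_{n+1} = x_n - f(x_n)/f'(x_n)

Iteration 1:
  f(1.700000) = 0.890000
  f'(1.700000) = 3.400000
  x_1 = 1.700000 - 0.890000/3.400000 = 1.438235
Iteration 2:
  f(1.438235) = 0.068521
  f'(1.438235) = 2.876471
  x_2 = 1.438235 - 0.068521/2.876471 = 1.414414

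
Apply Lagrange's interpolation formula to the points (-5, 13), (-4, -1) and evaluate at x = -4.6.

Lagrange interpolation formula:
P(x) = Σ yᵢ × Lᵢ(x)
where Lᵢ(x) = Π_{j≠i} (x - xⱼ)/(xᵢ - xⱼ)

L_0(-4.6) = (-4.6 - (-4))/(-5 - (-4)) = 0.600000
L_1(-4.6) = (-4.6 - (-5))/(-4 - (-5)) = 0.400000

P(-4.6) = 13×L_0(-4.6) + (-1)×L_1(-4.6)
P(-4.6) = 7.400000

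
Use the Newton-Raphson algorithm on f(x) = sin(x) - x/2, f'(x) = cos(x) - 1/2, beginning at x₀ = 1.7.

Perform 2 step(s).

f(x) = sin(x) - x/2
f'(x) = cos(x) - 1/2
x₀ = 1.7

Newton-Raphson formula: x_{n+1} = x_n - f(x_n)/f'(x_n)

Iteration 1:
  f(1.700000) = 0.141665
  f'(1.700000) = -0.628844
  x_1 = 1.700000 - 0.141665/(-0.628844) = 1.925278
Iteration 2:
  f(1.925278) = -0.024812
  f'(1.925278) = -0.847104
  x_2 = 1.925278 - (-0.024812)/(-0.847104) = 1.895987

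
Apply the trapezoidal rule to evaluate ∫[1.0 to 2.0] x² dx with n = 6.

f(x) = x²
a = 1.0, b = 2.0, n = 6
h = (b - a)/n = 0.166667

Trapezoidal rule: (h/2)[f(x₀) + 2f(x₁) + 2f(x₂) + ... + f(xₙ)]

x_0 = 1.0000, f(x_0) = 1.000000, coefficient = 1
x_1 = 1.1667, f(x_1) = 1.361111, coefficient = 2
x_2 = 1.3333, f(x_2) = 1.777778, coefficient = 2
x_3 = 1.5000, f(x_3) = 2.250000, coefficient = 2
x_4 = 1.6667, f(x_4) = 2.777778, coefficient = 2
x_5 = 1.8333, f(x_5) = 3.361111, coefficient = 2
x_6 = 2.0000, f(x_6) = 4.000000, coefficient = 1

I ≈ (0.166667/2) × 28.055556 = 2.337963
Exact value: 2.333333
Error: 0.004630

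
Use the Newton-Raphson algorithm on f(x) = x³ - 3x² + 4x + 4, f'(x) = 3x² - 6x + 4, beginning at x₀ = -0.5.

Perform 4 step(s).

f(x) = x³ - 3x² + 4x + 4
f'(x) = 3x² - 6x + 4
x₀ = -0.5

Newton-Raphson formula: x_{n+1} = x_n - f(x_n)/f'(x_n)

Iteration 1:
  f(-0.500000) = 1.125000
  f'(-0.500000) = 7.750000
  x_1 = -0.500000 - 1.125000/7.750000 = -0.645161
Iteration 2:
  f(-0.645161) = -0.097882
  f'(-0.645161) = 9.119667
  x_2 = -0.645161 - (-0.097882)/9.119667 = -0.634428
Iteration 3:
  f(-0.634428) = -0.000567
  f'(-0.634428) = 9.014067
  x_3 = -0.634428 - (-0.000567)/9.014067 = -0.634365
Iteration 4:
  f(-0.634365) = 0.000000
  f'(-0.634365) = 9.013450
  x_4 = -0.634365 - 0.000000/9.013450 = -0.634365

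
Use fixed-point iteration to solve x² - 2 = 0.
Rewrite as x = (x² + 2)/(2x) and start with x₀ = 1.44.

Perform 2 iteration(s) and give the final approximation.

Equation: x² - 2 = 0
Fixed-point form: x = (x² + 2)/(2x)
x₀ = 1.44

x_1 = g(1.440000) = 1.414444
x_2 = g(1.414444) = 1.414214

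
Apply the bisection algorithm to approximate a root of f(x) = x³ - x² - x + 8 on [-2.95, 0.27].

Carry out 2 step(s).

f(x) = x³ - x² - x + 8
Initial interval: [-2.95, 0.27]

Iteration 1:
  c_1 = (-2.950000 + 0.270000)/2 = -1.340000
  f(c_1) = f(-1.340000) = 5.138296
  f(a) × f(c) < 0, new interval: [-2.950000, -1.340000]
Iteration 2:
  c_2 = (-2.950000 + (-1.340000))/2 = -2.145000
  f(c_2) = f(-2.145000) = -4.325224
  f(a) × f(c) ≥ 0, new interval: [-2.145000, -1.340000]

After 2 iteration(s), the approximation is c_2 = -2.145000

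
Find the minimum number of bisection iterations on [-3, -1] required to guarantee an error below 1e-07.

We need (b-a)/2^n ≤ 1e-07
(-1 - (-3))/2^n ≤ 1e-07
2/2^n ≤ 1e-07
2^n ≥ 20000000
n ≥ log₂(20000000) = 24.25
n ≥ 25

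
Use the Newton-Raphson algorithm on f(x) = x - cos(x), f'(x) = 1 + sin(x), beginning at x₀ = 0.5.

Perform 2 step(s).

f(x) = x - cos(x)
f'(x) = 1 + sin(x)
x₀ = 0.5

Newton-Raphson formula: x_{n+1} = x_n - f(x_n)/f'(x_n)

Iteration 1:
  f(0.500000) = -0.377583
  f'(0.500000) = 1.479426
  x_1 = 0.500000 - (-0.377583)/1.479426 = 0.755222
Iteration 2:
  f(0.755222) = 0.027103
  f'(0.755222) = 1.685451
  x_2 = 0.755222 - 0.027103/1.685451 = 0.739142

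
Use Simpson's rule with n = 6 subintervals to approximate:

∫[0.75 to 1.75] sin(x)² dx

f(x) = sin(x)²
a = 0.75, b = 1.75, n = 6
h = (b - a)/n = 0.166667

Simpson's rule: (h/3)[f(x₀) + 4f(x₁) + 2f(x₂) + ... + f(xₙ)]

x_0 = 0.7500, f(x_0) = 0.464631, coefficient = 1
x_1 = 0.9167, f(x_1) = 0.629766, coefficient = 4
x_2 = 1.0833, f(x_2) = 0.780615, coefficient = 2
x_3 = 1.2500, f(x_3) = 0.900572, coefficient = 4
x_4 = 1.4167, f(x_4) = 0.976432, coefficient = 2
x_5 = 1.5833, f(x_5) = 0.999843, coefficient = 4
x_6 = 1.7500, f(x_6) = 0.968228, coefficient = 1

I ≈ (0.166667/3) × 15.067674 = 0.837093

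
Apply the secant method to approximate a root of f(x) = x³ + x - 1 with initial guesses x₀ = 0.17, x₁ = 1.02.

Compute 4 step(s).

f(x) = x³ + x - 1
x₀ = 0.17, x₁ = 1.02

Secant formula: x_{n+1} = x_n - f(x_n)(x_n - x_{n-1})/(f(x_n) - f(x_{n-1}))

Iteration 1:
  f(0.170000) = -0.825087
  f(1.020000) = 1.081208
  x_2 = 1.020000 - 1.081208×(1.020000 - 0.170000)/(1.081208 - (-0.825087))
       = 0.537899
Iteration 2:
  f(1.020000) = 1.081208
  f(0.537899) = -0.306468
  x_3 = 0.537899 - (-0.306468)×(0.537899 - 1.020000)/(-0.306468 - 1.081208)
       = 0.644371
Iteration 3:
  f(0.537899) = -0.306468
  f(0.644371) = -0.088077
  x_4 = 0.644371 - (-0.088077)×(0.644371 - 0.537899)/(-0.088077 - (-0.306468))
       = 0.687311
Iteration 4:
  f(0.644371) = -0.088077
  f(0.687311) = 0.011995
  x_5 = 0.687311 - 0.011995×(0.687311 - 0.644371)/(0.011995 - (-0.088077))
       = 0.682164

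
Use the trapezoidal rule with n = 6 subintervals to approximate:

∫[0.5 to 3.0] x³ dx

f(x) = x³
a = 0.5, b = 3.0, n = 6
h = (b - a)/n = 0.416667

Trapezoidal rule: (h/2)[f(x₀) + 2f(x₁) + 2f(x₂) + ... + f(xₙ)]

x_0 = 0.5000, f(x_0) = 0.125000, coefficient = 1
x_1 = 0.9167, f(x_1) = 0.770255, coefficient = 2
x_2 = 1.3333, f(x_2) = 2.370370, coefficient = 2
x_3 = 1.7500, f(x_3) = 5.359375, coefficient = 2
x_4 = 2.1667, f(x_4) = 10.171296, coefficient = 2
x_5 = 2.5833, f(x_5) = 17.240162, coefficient = 2
x_6 = 3.0000, f(x_6) = 27.000000, coefficient = 1

I ≈ (0.416667/2) × 98.947917 = 20.614149
Exact value: 20.234375
Error: 0.379774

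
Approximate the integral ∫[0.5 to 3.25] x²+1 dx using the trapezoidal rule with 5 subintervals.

f(x) = x²+1
a = 0.5, b = 3.25, n = 5
h = (b - a)/n = 0.550000

Trapezoidal rule: (h/2)[f(x₀) + 2f(x₁) + 2f(x₂) + ... + f(xₙ)]

x_0 = 0.5000, f(x_0) = 1.250000, coefficient = 1
x_1 = 1.0500, f(x_1) = 2.102500, coefficient = 2
x_2 = 1.6000, f(x_2) = 3.560000, coefficient = 2
x_3 = 2.1500, f(x_3) = 5.622500, coefficient = 2
x_4 = 2.7000, f(x_4) = 8.290000, coefficient = 2
x_5 = 3.2500, f(x_5) = 11.562500, coefficient = 1

I ≈ (0.550000/2) × 51.962500 = 14.289688
Exact value: 14.151042
Error: 0.138646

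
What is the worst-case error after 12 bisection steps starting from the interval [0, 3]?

Bisection error bound: |error| ≤ (b-a)/2^n
|error| ≤ (3 - 0)/2^12 = 3/2^12
|error| ≤ 0.0007324219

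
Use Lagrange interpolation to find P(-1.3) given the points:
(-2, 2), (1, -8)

Lagrange interpolation formula:
P(x) = Σ yᵢ × Lᵢ(x)
where Lᵢ(x) = Π_{j≠i} (x - xⱼ)/(xᵢ - xⱼ)

L_0(-1.3) = (-1.3 - 1)/(-2 - 1) = 0.766667
L_1(-1.3) = (-1.3 - (-2))/(1 - (-2)) = 0.233333

P(-1.3) = 2×L_0(-1.3) + (-8)×L_1(-1.3)
P(-1.3) = -0.333333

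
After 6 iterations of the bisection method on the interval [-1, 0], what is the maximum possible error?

Bisection error bound: |error| ≤ (b-a)/2^n
|error| ≤ (0 - (-1))/2^6 = 1/2^6
|error| ≤ 0.0156250000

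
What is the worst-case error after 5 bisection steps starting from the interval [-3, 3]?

Bisection error bound: |error| ≤ (b-a)/2^n
|error| ≤ (3 - (-3))/2^5 = 6/2^5
|error| ≤ 0.1875000000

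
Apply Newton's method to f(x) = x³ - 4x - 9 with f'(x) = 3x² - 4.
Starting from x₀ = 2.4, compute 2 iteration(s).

f(x) = x³ - 4x - 9
f'(x) = 3x² - 4
x₀ = 2.4

Newton-Raphson formula: x_{n+1} = x_n - f(x_n)/f'(x_n)

Iteration 1:
  f(2.400000) = -4.776000
  f'(2.400000) = 13.280000
  x_1 = 2.400000 - (-4.776000)/13.280000 = 2.759639
Iteration 2:
  f(2.759639) = 0.977763
  f'(2.759639) = 18.846815
  x_2 = 2.759639 - 0.977763/18.846815 = 2.707759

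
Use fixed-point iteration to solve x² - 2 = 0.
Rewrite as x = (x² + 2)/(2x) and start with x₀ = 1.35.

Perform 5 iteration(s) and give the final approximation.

Equation: x² - 2 = 0
Fixed-point form: x = (x² + 2)/(2x)
x₀ = 1.35

x_1 = g(1.350000) = 1.415741
x_2 = g(1.415741) = 1.414214
x_3 = g(1.414214) = 1.414214
x_4 = g(1.414214) = 1.414214
x_5 = g(1.414214) = 1.414214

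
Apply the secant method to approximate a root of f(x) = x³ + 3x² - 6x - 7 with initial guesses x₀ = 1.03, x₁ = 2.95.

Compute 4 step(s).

f(x) = x³ + 3x² - 6x - 7
x₀ = 1.03, x₁ = 2.95

Secant formula: x_{n+1} = x_n - f(x_n)(x_n - x_{n-1})/(f(x_n) - f(x_{n-1}))

Iteration 1:
  f(1.030000) = -8.904573
  f(2.950000) = 27.079875
  x_2 = 2.950000 - 27.079875×(2.950000 - 1.030000)/(27.079875 - (-8.904573))
       = 1.505116
Iteration 2:
  f(2.950000) = 27.079875
  f(1.505116) = -5.824924
  x_3 = 1.505116 - (-5.824924)×(1.505116 - 2.950000)/(-5.824924 - 27.079875)
       = 1.760894
Iteration 3:
  f(1.505116) = -5.824924
  f(1.760894) = -2.803028
  x_4 = 1.760894 - (-2.803028)×(1.760894 - 1.505116)/(-2.803028 - (-5.824924))
       = 1.998148
Iteration 4:
  f(1.760894) = -2.803028
  f(1.998148) = 0.966686
  x_5 = 1.998148 - 0.966686×(1.998148 - 1.760894)/(0.966686 - (-2.803028))
       = 1.937308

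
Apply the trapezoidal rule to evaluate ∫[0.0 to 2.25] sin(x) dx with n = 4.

f(x) = sin(x)
a = 0.0, b = 2.25, n = 4
h = (b - a)/n = 0.562500

Trapezoidal rule: (h/2)[f(x₀) + 2f(x₁) + 2f(x₂) + ... + f(xₙ)]

x_0 = 0.0000, f(x_0) = 0.000000, coefficient = 1
x_1 = 0.5625, f(x_1) = 0.533303, coefficient = 2
x_2 = 1.1250, f(x_2) = 0.902268, coefficient = 2
x_3 = 1.6875, f(x_3) = 0.993198, coefficient = 2
x_4 = 2.2500, f(x_4) = 0.778073, coefficient = 1

I ≈ (0.562500/2) × 5.635609 = 1.585015
Exact value: 1.628174
Error: 0.043158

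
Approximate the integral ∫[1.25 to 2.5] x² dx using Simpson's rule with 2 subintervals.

f(x) = x²
a = 1.25, b = 2.5, n = 2
h = (b - a)/n = 0.625000

Simpson's rule: (h/3)[f(x₀) + 4f(x₁) + 2f(x₂) + ... + f(xₙ)]

x_0 = 1.2500, f(x_0) = 1.562500, coefficient = 1
x_1 = 1.8750, f(x_1) = 3.515625, coefficient = 4
x_2 = 2.5000, f(x_2) = 6.250000, coefficient = 1

I ≈ (0.625000/3) × 21.875000 = 4.557292
Exact value: 4.557292
Error: 0.000000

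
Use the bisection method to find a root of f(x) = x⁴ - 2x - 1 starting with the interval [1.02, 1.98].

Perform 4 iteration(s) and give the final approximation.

f(x) = x⁴ - 2x - 1
Initial interval: [1.02, 1.98]

Iteration 1:
  c_1 = (1.020000 + 1.980000)/2 = 1.500000
  f(c_1) = f(1.500000) = 1.062500
  f(a) × f(c) < 0, new interval: [1.020000, 1.500000]
Iteration 2:
  c_2 = (1.020000 + 1.500000)/2 = 1.260000
  f(c_2) = f(1.260000) = -0.999526
  f(a) × f(c) ≥ 0, new interval: [1.260000, 1.500000]
Iteration 3:
  c_3 = (1.260000 + 1.500000)/2 = 1.380000
  f(c_3) = f(1.380000) = -0.133261
  f(a) × f(c) ≥ 0, new interval: [1.380000, 1.500000]
Iteration 4:
  c_4 = (1.380000 + 1.500000)/2 = 1.440000
  f(c_4) = f(1.440000) = 0.419817
  f(a) × f(c) < 0, new interval: [1.380000, 1.440000]

After 4 iteration(s), the approximation is c_4 = 1.440000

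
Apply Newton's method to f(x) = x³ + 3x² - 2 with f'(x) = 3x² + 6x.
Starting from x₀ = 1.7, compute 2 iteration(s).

f(x) = x³ + 3x² - 2
f'(x) = 3x² + 6x
x₀ = 1.7

Newton-Raphson formula: x_{n+1} = x_n - f(x_n)/f'(x_n)

Iteration 1:
  f(1.700000) = 11.583000
  f'(1.700000) = 18.870000
  x_1 = 1.700000 - 11.583000/18.870000 = 1.086169
Iteration 2:
  f(1.086169) = 2.820707
  f'(1.086169) = 10.056297
  x_2 = 1.086169 - 2.820707/10.056297 = 0.805677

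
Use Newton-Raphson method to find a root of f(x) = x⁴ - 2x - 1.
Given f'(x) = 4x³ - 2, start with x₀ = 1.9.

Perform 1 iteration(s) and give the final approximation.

f(x) = x⁴ - 2x - 1
f'(x) = 4x³ - 2
x₀ = 1.9

Newton-Raphson formula: x_{n+1} = x_n - f(x_n)/f'(x_n)

Iteration 1:
  f(1.900000) = 8.232100
  f'(1.900000) = 25.436000
  x_1 = 1.900000 - 8.232100/25.436000 = 1.576360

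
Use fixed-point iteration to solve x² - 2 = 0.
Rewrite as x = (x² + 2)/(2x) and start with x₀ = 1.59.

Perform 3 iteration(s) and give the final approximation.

Equation: x² - 2 = 0
Fixed-point form: x = (x² + 2)/(2x)
x₀ = 1.59

x_1 = g(1.590000) = 1.423931
x_2 = g(1.423931) = 1.414247
x_3 = g(1.414247) = 1.414214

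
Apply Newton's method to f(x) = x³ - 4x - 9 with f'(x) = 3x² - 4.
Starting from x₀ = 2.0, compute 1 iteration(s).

f(x) = x³ - 4x - 9
f'(x) = 3x² - 4
x₀ = 2.0

Newton-Raphson formula: x_{n+1} = x_n - f(x_n)/f'(x_n)

Iteration 1:
  f(2.000000) = -9.000000
  f'(2.000000) = 8.000000
  x_1 = 2.000000 - (-9.000000)/8.000000 = 3.125000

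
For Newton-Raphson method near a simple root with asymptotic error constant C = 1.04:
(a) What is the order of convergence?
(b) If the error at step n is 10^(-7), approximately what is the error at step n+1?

(a) Newton-Raphson has quadratic (order 2) convergence near simple roots.
    This means |e_{n+1}| ≈ C|e_n|².

(b) With |e_n| = 10^(-7) and C = 1.04:
    |e_{n+1}| ≈ 1.04 × (10^(-7))² = 1.04 × 10^(-14)

(a) 2 (quadratic); (b) |e_{n+1}| ≈ 1.040e-14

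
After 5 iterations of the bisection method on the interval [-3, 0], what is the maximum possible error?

Bisection error bound: |error| ≤ (b-a)/2^n
|error| ≤ (0 - (-3))/2^5 = 3/2^5
|error| ≤ 0.0937500000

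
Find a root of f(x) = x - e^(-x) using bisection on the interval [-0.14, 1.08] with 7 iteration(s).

f(x) = x - e^(-x)
Initial interval: [-0.14, 1.08]

Iteration 1:
  c_1 = (-0.140000 + 1.080000)/2 = 0.470000
  f(c_1) = f(0.470000) = -0.155002
  f(a) × f(c) ≥ 0, new interval: [0.470000, 1.080000]
Iteration 2:
  c_2 = (0.470000 + 1.080000)/2 = 0.775000
  f(c_2) = f(0.775000) = 0.314296
  f(a) × f(c) < 0, new interval: [0.470000, 0.775000]
Iteration 3:
  c_3 = (0.470000 + 0.775000)/2 = 0.622500
  f(c_3) = f(0.622500) = 0.085899
  f(a) × f(c) < 0, new interval: [0.470000, 0.622500]
Iteration 4:
  c_4 = (0.470000 + 0.622500)/2 = 0.546250
  f(c_4) = f(0.546250) = -0.032867
  f(a) × f(c) ≥ 0, new interval: [0.546250, 0.622500]
Iteration 5:
  c_5 = (0.546250 + 0.622500)/2 = 0.584375
  f(c_5) = f(0.584375) = 0.026921
  f(a) × f(c) < 0, new interval: [0.546250, 0.584375]
Iteration 6:
  c_6 = (0.546250 + 0.584375)/2 = 0.565313
  f(c_6) = f(0.565313) = -0.002870
  f(a) × f(c) ≥ 0, new interval: [0.565313, 0.584375]
Iteration 7:
  c_7 = (0.565313 + 0.584375)/2 = 0.574844
  f(c_7) = f(0.574844) = 0.012051
  f(a) × f(c) < 0, new interval: [0.565313, 0.574844]

After 7 iteration(s), the approximation is c_7 = 0.574844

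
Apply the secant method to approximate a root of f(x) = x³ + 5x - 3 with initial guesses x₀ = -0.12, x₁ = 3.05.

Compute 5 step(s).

f(x) = x³ + 5x - 3
x₀ = -0.12, x₁ = 3.05

Secant formula: x_{n+1} = x_n - f(x_n)(x_n - x_{n-1})/(f(x_n) - f(x_{n-1}))

Iteration 1:
  f(-0.120000) = -3.601728
  f(3.050000) = 40.622625
  x_2 = 3.050000 - 40.622625×(3.050000 - (-0.120000))/(40.622625 - (-3.601728))
       = 0.138172
Iteration 2:
  f(3.050000) = 40.622625
  f(0.138172) = -2.306503
  x_3 = 0.138172 - (-2.306503)×(0.138172 - 3.050000)/(-2.306503 - 40.622625)
       = 0.294619
Iteration 3:
  f(0.138172) = -2.306503
  f(0.294619) = -1.501332
  x_4 = 0.294619 - (-1.501332)×(0.294619 - 0.138172)/(-1.501332 - (-2.306503))
       = 0.586332
Iteration 4:
  f(0.294619) = -1.501332
  f(0.586332) = 0.133235
  x_5 = 0.586332 - 0.133235×(0.586332 - 0.294619)/(0.133235 - (-1.501332))
       = 0.562555
Iteration 5:
  f(0.586332) = 0.133235
  f(0.562555) = -0.009196
  x_6 = 0.562555 - (-0.009196)×(0.562555 - 0.586332)/(-0.009196 - 0.133235)
       = 0.564090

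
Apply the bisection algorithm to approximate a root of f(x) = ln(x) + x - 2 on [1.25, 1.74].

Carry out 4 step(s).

f(x) = ln(x) + x - 2
Initial interval: [1.25, 1.74]

Iteration 1:
  c_1 = (1.250000 + 1.740000)/2 = 1.495000
  f(c_1) = f(1.495000) = -0.102874
  f(a) × f(c) ≥ 0, new interval: [1.495000, 1.740000]
Iteration 2:
  c_2 = (1.495000 + 1.740000)/2 = 1.617500
  f(c_2) = f(1.617500) = 0.098382
  f(a) × f(c) < 0, new interval: [1.495000, 1.617500]
Iteration 3:
  c_3 = (1.495000 + 1.617500)/2 = 1.556250
  f(c_3) = f(1.556250) = -0.001471
  f(a) × f(c) ≥ 0, new interval: [1.556250, 1.617500]
Iteration 4:
  c_4 = (1.556250 + 1.617500)/2 = 1.586875
  f(c_4) = f(1.586875) = 0.048642
  f(a) × f(c) < 0, new interval: [1.556250, 1.586875]

After 4 iteration(s), the approximation is c_4 = 1.586875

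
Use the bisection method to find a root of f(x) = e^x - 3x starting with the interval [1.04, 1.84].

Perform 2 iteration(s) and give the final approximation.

f(x) = e^x - 3x
Initial interval: [1.04, 1.84]

Iteration 1:
  c_1 = (1.040000 + 1.840000)/2 = 1.440000
  f(c_1) = f(1.440000) = -0.099304
  f(a) × f(c) ≥ 0, new interval: [1.440000, 1.840000]
Iteration 2:
  c_2 = (1.440000 + 1.840000)/2 = 1.640000
  f(c_2) = f(1.640000) = 0.235170
  f(a) × f(c) < 0, new interval: [1.440000, 1.640000]

After 2 iteration(s), the approximation is c_2 = 1.640000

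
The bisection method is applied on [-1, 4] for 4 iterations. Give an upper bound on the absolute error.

Bisection error bound: |error| ≤ (b-a)/2^n
|error| ≤ (4 - (-1))/2^4 = 5/2^4
|error| ≤ 0.3125000000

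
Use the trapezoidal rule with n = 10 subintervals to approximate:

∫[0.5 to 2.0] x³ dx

f(x) = x³
a = 0.5, b = 2.0, n = 10
h = (b - a)/n = 0.150000

Trapezoidal rule: (h/2)[f(x₀) + 2f(x₁) + 2f(x₂) + ... + f(xₙ)]

x_0 = 0.5000, f(x_0) = 0.125000, coefficient = 1
x_1 = 0.6500, f(x_1) = 0.274625, coefficient = 2
x_2 = 0.8000, f(x_2) = 0.512000, coefficient = 2
x_3 = 0.9500, f(x_3) = 0.857375, coefficient = 2
x_4 = 1.1000, f(x_4) = 1.331000, coefficient = 2
x_5 = 1.2500, f(x_5) = 1.953125, coefficient = 2
x_6 = 1.4000, f(x_6) = 2.744000, coefficient = 2
x_7 = 1.5500, f(x_7) = 3.723875, coefficient = 2
x_8 = 1.7000, f(x_8) = 4.913000, coefficient = 2
x_9 = 1.8500, f(x_9) = 6.331625, coefficient = 2
x_10 = 2.0000, f(x_10) = 8.000000, coefficient = 1

I ≈ (0.150000/2) × 53.406250 = 4.005469
Exact value: 3.984375
Error: 0.021094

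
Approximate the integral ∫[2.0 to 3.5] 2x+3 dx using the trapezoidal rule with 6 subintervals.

f(x) = 2x+3
a = 2.0, b = 3.5, n = 6
h = (b - a)/n = 0.250000

Trapezoidal rule: (h/2)[f(x₀) + 2f(x₁) + 2f(x₂) + ... + f(xₙ)]

x_0 = 2.0000, f(x_0) = 7.000000, coefficient = 1
x_1 = 2.2500, f(x_1) = 7.500000, coefficient = 2
x_2 = 2.5000, f(x_2) = 8.000000, coefficient = 2
x_3 = 2.7500, f(x_3) = 8.500000, coefficient = 2
x_4 = 3.0000, f(x_4) = 9.000000, coefficient = 2
x_5 = 3.2500, f(x_5) = 9.500000, coefficient = 2
x_6 = 3.5000, f(x_6) = 10.000000, coefficient = 1

I ≈ (0.250000/2) × 102.000000 = 12.750000
Exact value: 12.750000
Error: 0.000000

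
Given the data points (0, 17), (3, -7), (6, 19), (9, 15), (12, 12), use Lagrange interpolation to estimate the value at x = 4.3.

Lagrange interpolation formula:
P(x) = Σ yᵢ × Lᵢ(x)
where Lᵢ(x) = Π_{j≠i} (x - xⱼ)/(xᵢ - xⱼ)

L_0(4.3) = (4.3 - 3)/(0 - 3) × (4.3 - 6)/(0 - 6) × (4.3 - 9)/(0 - 9) × (4.3 - 12)/(0 - 12) = -0.041142
L_1(4.3) = (4.3 - 0)/(3 - 0) × (4.3 - 6)/(3 - 6) × (4.3 - 9)/(3 - 9) × (4.3 - 12)/(3 - 12) = 0.544339
L_2(4.3) = (4.3 - 0)/(6 - 0) × (4.3 - 3)/(6 - 3) × (4.3 - 9)/(6 - 9) × (4.3 - 12)/(6 - 12) = 0.624389
L_3(4.3) = (4.3 - 0)/(9 - 0) × (4.3 - 3)/(9 - 3) × (4.3 - 6)/(9 - 6) × (4.3 - 12)/(9 - 12) = -0.150562
L_4(4.3) = (4.3 - 0)/(12 - 0) × (4.3 - 3)/(12 - 3) × (4.3 - 6)/(12 - 6) × (4.3 - 9)/(12 - 9) = 0.022975

P(4.3) = 17×L_0(4.3) + (-7)×L_1(4.3) + 19×L_2(4.3) + 15×L_3(4.3) + 12×L_4(4.3)
P(4.3) = 5.370882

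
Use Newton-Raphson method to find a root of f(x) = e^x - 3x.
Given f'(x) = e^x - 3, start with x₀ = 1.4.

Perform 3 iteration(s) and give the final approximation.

f(x) = e^x - 3x
f'(x) = e^x - 3
x₀ = 1.4

Newton-Raphson formula: x_{n+1} = x_n - f(x_n)/f'(x_n)

Iteration 1:
  f(1.400000) = -0.144800
  f'(1.400000) = 1.055200
  x_1 = 1.400000 - (-0.144800)/1.055200 = 1.537225
Iteration 2:
  f(1.537225) = 0.039989
  f'(1.537225) = 1.651665
  x_2 = 1.537225 - 0.039989/1.651665 = 1.513014
Iteration 3:
  f(1.513014) = 0.001352
  f'(1.513014) = 1.540394
  x_3 = 1.513014 - 0.001352/1.540394 = 1.512136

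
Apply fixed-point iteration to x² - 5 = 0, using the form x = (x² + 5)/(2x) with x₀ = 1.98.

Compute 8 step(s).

Equation: x² - 5 = 0
Fixed-point form: x = (x² + 5)/(2x)
x₀ = 1.98

x_1 = g(1.980000) = 2.252626
x_2 = g(2.252626) = 2.236129
x_3 = g(2.236129) = 2.236068
x_4 = g(2.236068) = 2.236068
x_5 = g(2.236068) = 2.236068
x_6 = g(2.236068) = 2.236068
x_7 = g(2.236068) = 2.236068
x_8 = g(2.236068) = 2.236068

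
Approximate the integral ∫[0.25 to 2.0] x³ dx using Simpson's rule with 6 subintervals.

f(x) = x³
a = 0.25, b = 2.0, n = 6
h = (b - a)/n = 0.291667

Simpson's rule: (h/3)[f(x₀) + 4f(x₁) + 2f(x₂) + ... + f(xₙ)]

x_0 = 0.2500, f(x_0) = 0.015625, coefficient = 1
x_1 = 0.5417, f(x_1) = 0.158927, coefficient = 4
x_2 = 0.8333, f(x_2) = 0.578704, coefficient = 2
x_3 = 1.1250, f(x_3) = 1.423828, coefficient = 4
x_4 = 1.4167, f(x_4) = 2.843171, coefficient = 2
x_5 = 1.7083, f(x_5) = 4.985605, coefficient = 4
x_6 = 2.0000, f(x_6) = 8.000000, coefficient = 1

I ≈ (0.291667/3) × 41.132813 = 3.999023
Exact value: 3.999023
Error: 0.000000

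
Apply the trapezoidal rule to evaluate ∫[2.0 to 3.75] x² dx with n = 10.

f(x) = x²
a = 2.0, b = 3.75, n = 10
h = (b - a)/n = 0.175000

Trapezoidal rule: (h/2)[f(x₀) + 2f(x₁) + 2f(x₂) + ... + f(xₙ)]

x_0 = 2.0000, f(x_0) = 4.000000, coefficient = 1
x_1 = 2.1750, f(x_1) = 4.730625, coefficient = 2
x_2 = 2.3500, f(x_2) = 5.522500, coefficient = 2
x_3 = 2.5250, f(x_3) = 6.375625, coefficient = 2
x_4 = 2.7000, f(x_4) = 7.290000, coefficient = 2
x_5 = 2.8750, f(x_5) = 8.265625, coefficient = 2
x_6 = 3.0500, f(x_6) = 9.302500, coefficient = 2
x_7 = 3.2250, f(x_7) = 10.400625, coefficient = 2
x_8 = 3.4000, f(x_8) = 11.560000, coefficient = 2
x_9 = 3.5750, f(x_9) = 12.780625, coefficient = 2
x_10 = 3.7500, f(x_10) = 14.062500, coefficient = 1

I ≈ (0.175000/2) × 170.518750 = 14.920391
Exact value: 14.911458
Error: 0.008932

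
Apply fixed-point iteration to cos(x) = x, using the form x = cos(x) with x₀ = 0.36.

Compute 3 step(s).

Equation: cos(x) = x
Fixed-point form: x = cos(x)
x₀ = 0.36

x_1 = g(0.360000) = 0.935897
x_2 = g(0.935897) = 0.593097
x_3 = g(0.593097) = 0.829214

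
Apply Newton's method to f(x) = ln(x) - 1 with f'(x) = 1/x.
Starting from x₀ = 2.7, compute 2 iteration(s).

f(x) = ln(x) - 1
f'(x) = 1/x
x₀ = 2.7

Newton-Raphson formula: x_{n+1} = x_n - f(x_n)/f'(x_n)

Iteration 1:
  f(2.700000) = -0.006748
  f'(2.700000) = 0.370370
  x_1 = 2.700000 - (-0.006748)/0.370370 = 2.718220
Iteration 2:
  f(2.718220) = -0.000023
  f'(2.718220) = 0.367888
  x_2 = 2.718220 - (-0.000023)/0.367888 = 2.718282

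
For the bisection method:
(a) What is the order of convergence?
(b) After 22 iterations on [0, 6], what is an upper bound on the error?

(a) Bisection has linear (order 1) convergence; the error is halved each step.

(b) Error bound = (b-a)/2^n = (6 - 0)/2^{22}
    = 6/2^{22}

(a) 1 (linear); (b) error ≤ 1.43e-06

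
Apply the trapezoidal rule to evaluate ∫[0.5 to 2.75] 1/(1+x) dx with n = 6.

f(x) = 1/(1+x)
a = 0.5, b = 2.75, n = 6
h = (b - a)/n = 0.375000

Trapezoidal rule: (h/2)[f(x₀) + 2f(x₁) + 2f(x₂) + ... + f(xₙ)]

x_0 = 0.5000, f(x_0) = 0.666667, coefficient = 1
x_1 = 0.8750, f(x_1) = 0.533333, coefficient = 2
x_2 = 1.2500, f(x_2) = 0.444444, coefficient = 2
x_3 = 1.6250, f(x_3) = 0.380952, coefficient = 2
x_4 = 2.0000, f(x_4) = 0.333333, coefficient = 2
x_5 = 2.3750, f(x_5) = 0.296296, coefficient = 2
x_6 = 2.7500, f(x_6) = 0.266667, coefficient = 1

I ≈ (0.375000/2) × 4.910053 = 0.920635
Exact value: 0.916291
Error: 0.004344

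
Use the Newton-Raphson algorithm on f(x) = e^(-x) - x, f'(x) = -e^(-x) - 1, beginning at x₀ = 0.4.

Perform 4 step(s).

f(x) = e^(-x) - x
f'(x) = -e^(-x) - 1
x₀ = 0.4

Newton-Raphson formula: x_{n+1} = x_n - f(x_n)/f'(x_n)

Iteration 1:
  f(0.400000) = 0.270320
  f'(0.400000) = -1.670320
  x_1 = 0.400000 - 0.270320/(-1.670320) = 0.561837
Iteration 2:
  f(0.561837) = 0.008323
  f'(0.561837) = -1.570161
  x_2 = 0.561837 - 0.008323/(-1.570161) = 0.567138
Iteration 3:
  f(0.567138) = 0.000008
  f'(0.567138) = -1.567146
  x_3 = 0.567138 - 0.000008/(-1.567146) = 0.567143
Iteration 4:
  f(0.567143) = 0.000000
  f'(0.567143) = -1.567143
  x_4 = 0.567143 - 0.000000/(-1.567143) = 0.567143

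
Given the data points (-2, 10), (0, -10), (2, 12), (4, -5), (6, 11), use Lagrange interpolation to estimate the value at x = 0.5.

Lagrange interpolation formula:
P(x) = Σ yᵢ × Lᵢ(x)
where Lᵢ(x) = Π_{j≠i} (x - xⱼ)/(xᵢ - xⱼ)

L_0(0.5) = (0.5 - 0)/(-2 - 0) × (0.5 - 2)/(-2 - 2) × (0.5 - 4)/(-2 - 4) × (0.5 - 6)/(-2 - 6) = -0.037598
L_1(0.5) = (0.5 - (-2))/(0 - (-2)) × (0.5 - 2)/(0 - 2) × (0.5 - 4)/(0 - 4) × (0.5 - 6)/(0 - 6) = 0.751953
L_2(0.5) = (0.5 - (-2))/(2 - (-2)) × (0.5 - 0)/(2 - 0) × (0.5 - 4)/(2 - 4) × (0.5 - 6)/(2 - 6) = 0.375977
L_3(0.5) = (0.5 - (-2))/(4 - (-2)) × (0.5 - 0)/(4 - 0) × (0.5 - 2)/(4 - 2) × (0.5 - 6)/(4 - 6) = -0.107422
L_4(0.5) = (0.5 - (-2))/(6 - (-2)) × (0.5 - 0)/(6 - 0) × (0.5 - 2)/(6 - 2) × (0.5 - 4)/(6 - 4) = 0.017090

P(0.5) = 10×L_0(0.5) + (-10)×L_1(0.5) + 12×L_2(0.5) + (-5)×L_3(0.5) + 11×L_4(0.5)
P(0.5) = -2.658691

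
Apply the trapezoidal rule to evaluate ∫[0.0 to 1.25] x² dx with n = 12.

f(x) = x²
a = 0.0, b = 1.25, n = 12
h = (b - a)/n = 0.104167

Trapezoidal rule: (h/2)[f(x₀) + 2f(x₁) + 2f(x₂) + ... + f(xₙ)]

x_0 = 0.0000, f(x_0) = 0.000000, coefficient = 1
x_1 = 0.1042, f(x_1) = 0.010851, coefficient = 2
x_2 = 0.2083, f(x_2) = 0.043403, coefficient = 2
x_3 = 0.3125, f(x_3) = 0.097656, coefficient = 2
x_4 = 0.4167, f(x_4) = 0.173611, coefficient = 2
x_5 = 0.5208, f(x_5) = 0.271267, coefficient = 2
x_6 = 0.6250, f(x_6) = 0.390625, coefficient = 2
x_7 = 0.7292, f(x_7) = 0.531684, coefficient = 2
x_8 = 0.8333, f(x_8) = 0.694444, coefficient = 2
x_9 = 0.9375, f(x_9) = 0.878906, coefficient = 2
x_10 = 1.0417, f(x_10) = 1.085069, coefficient = 2
x_11 = 1.1458, f(x_11) = 1.312934, coefficient = 2
x_12 = 1.2500, f(x_12) = 1.562500, coefficient = 1

I ≈ (0.104167/2) × 12.543403 = 0.653302
Exact value: 0.651042
Error: 0.002261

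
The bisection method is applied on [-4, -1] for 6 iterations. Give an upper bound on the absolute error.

Bisection error bound: |error| ≤ (b-a)/2^n
|error| ≤ (-1 - (-4))/2^6 = 3/2^6
|error| ≤ 0.0468750000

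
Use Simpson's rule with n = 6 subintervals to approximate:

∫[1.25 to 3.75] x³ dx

f(x) = x³
a = 1.25, b = 3.75, n = 6
h = (b - a)/n = 0.416667

Simpson's rule: (h/3)[f(x₀) + 4f(x₁) + 2f(x₂) + ... + f(xₙ)]

x_0 = 1.2500, f(x_0) = 1.953125, coefficient = 1
x_1 = 1.6667, f(x_1) = 4.629630, coefficient = 4
x_2 = 2.0833, f(x_2) = 9.042245, coefficient = 2
x_3 = 2.5000, f(x_3) = 15.625000, coefficient = 4
x_4 = 2.9167, f(x_4) = 24.811921, coefficient = 2
x_5 = 3.3333, f(x_5) = 37.037037, coefficient = 4
x_6 = 3.7500, f(x_6) = 52.734375, coefficient = 1

I ≈ (0.416667/3) × 351.562500 = 48.828125
Exact value: 48.828125
Error: 0.000000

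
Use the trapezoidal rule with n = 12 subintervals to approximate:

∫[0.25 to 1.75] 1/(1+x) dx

f(x) = 1/(1+x)
a = 0.25, b = 1.75, n = 12
h = (b - a)/n = 0.125000

Trapezoidal rule: (h/2)[f(x₀) + 2f(x₁) + 2f(x₂) + ... + f(xₙ)]

x_0 = 0.2500, f(x_0) = 0.800000, coefficient = 1
x_1 = 0.3750, f(x_1) = 0.727273, coefficient = 2
x_2 = 0.5000, f(x_2) = 0.666667, coefficient = 2
x_3 = 0.6250, f(x_3) = 0.615385, coefficient = 2
x_4 = 0.7500, f(x_4) = 0.571429, coefficient = 2
x_5 = 0.8750, f(x_5) = 0.533333, coefficient = 2
x_6 = 1.0000, f(x_6) = 0.500000, coefficient = 2
x_7 = 1.1250, f(x_7) = 0.470588, coefficient = 2
x_8 = 1.2500, f(x_8) = 0.444444, coefficient = 2
x_9 = 1.3750, f(x_9) = 0.421053, coefficient = 2
x_10 = 1.5000, f(x_10) = 0.400000, coefficient = 2
x_11 = 1.6250, f(x_11) = 0.380952, coefficient = 2
x_12 = 1.7500, f(x_12) = 0.363636, coefficient = 1

I ≈ (0.125000/2) × 12.625884 = 0.789118
Exact value: 0.788457
Error: 0.000660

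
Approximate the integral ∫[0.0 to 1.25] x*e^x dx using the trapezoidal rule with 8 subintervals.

f(x) = x*e^x
a = 0.0, b = 1.25, n = 8
h = (b - a)/n = 0.156250

Trapezoidal rule: (h/2)[f(x₀) + 2f(x₁) + 2f(x₂) + ... + f(xₙ)]

x_0 = 0.0000, f(x_0) = 0.000000, coefficient = 1
x_1 = 0.1562, f(x_1) = 0.182675, coefficient = 2
x_2 = 0.3125, f(x_2) = 0.427137, coefficient = 2
x_3 = 0.4688, f(x_3) = 0.749060, coefficient = 2
x_4 = 0.6250, f(x_4) = 1.167654, coefficient = 2
x_5 = 0.7812, f(x_5) = 1.706407, coefficient = 2
x_6 = 0.9375, f(x_6) = 2.393990, coefficient = 2
x_7 = 1.0938, f(x_7) = 3.265334, coefficient = 2
x_8 = 1.2500, f(x_8) = 4.362929, coefficient = 1

I ≈ (0.156250/2) × 24.147443 = 1.886519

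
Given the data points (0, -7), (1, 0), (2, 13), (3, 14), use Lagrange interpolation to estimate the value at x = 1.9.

Lagrange interpolation formula:
P(x) = Σ yᵢ × Lᵢ(x)
where Lᵢ(x) = Π_{j≠i} (x - xⱼ)/(xᵢ - xⱼ)

L_0(1.9) = (1.9 - 1)/(0 - 1) × (1.9 - 2)/(0 - 2) × (1.9 - 3)/(0 - 3) = -0.016500
L_1(1.9) = (1.9 - 0)/(1 - 0) × (1.9 - 2)/(1 - 2) × (1.9 - 3)/(1 - 3) = 0.104500
L_2(1.9) = (1.9 - 0)/(2 - 0) × (1.9 - 1)/(2 - 1) × (1.9 - 3)/(2 - 3) = 0.940500
L_3(1.9) = (1.9 - 0)/(3 - 0) × (1.9 - 1)/(3 - 1) × (1.9 - 2)/(3 - 2) = -0.028500

P(1.9) = (-7)×L_0(1.9) + 0×L_1(1.9) + 13×L_2(1.9) + 14×L_3(1.9)
P(1.9) = 11.943000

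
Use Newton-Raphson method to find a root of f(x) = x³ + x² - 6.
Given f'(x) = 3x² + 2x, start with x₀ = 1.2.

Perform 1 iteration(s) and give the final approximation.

f(x) = x³ + x² - 6
f'(x) = 3x² + 2x
x₀ = 1.2

Newton-Raphson formula: x_{n+1} = x_n - f(x_n)/f'(x_n)

Iteration 1:
  f(1.200000) = -2.832000
  f'(1.200000) = 6.720000
  x_1 = 1.200000 - (-2.832000)/6.720000 = 1.621429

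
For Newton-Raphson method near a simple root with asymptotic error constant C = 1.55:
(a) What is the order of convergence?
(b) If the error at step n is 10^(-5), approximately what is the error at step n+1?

(a) Newton-Raphson has quadratic (order 2) convergence near simple roots.
    This means |e_{n+1}| ≈ C|e_n|².

(b) With |e_n| = 10^(-5) and C = 1.55:
    |e_{n+1}| ≈ 1.55 × (10^(-5))² = 1.55 × 10^(-10)

(a) 2 (quadratic); (b) |e_{n+1}| ≈ 1.550e-10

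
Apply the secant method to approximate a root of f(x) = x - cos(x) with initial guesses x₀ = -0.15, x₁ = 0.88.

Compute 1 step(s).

f(x) = x - cos(x)
x₀ = -0.15, x₁ = 0.88

Secant formula: x_{n+1} = x_n - f(x_n)(x_n - x_{n-1})/(f(x_n) - f(x_{n-1}))

Iteration 1:
  f(-0.150000) = -1.138771
  f(0.880000) = 0.242849
  x_2 = 0.880000 - 0.242849×(0.880000 - (-0.150000))/(0.242849 - (-1.138771))
       = 0.698956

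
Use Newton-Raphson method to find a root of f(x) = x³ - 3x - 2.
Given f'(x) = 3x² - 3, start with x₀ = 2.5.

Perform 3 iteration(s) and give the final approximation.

f(x) = x³ - 3x - 2
f'(x) = 3x² - 3
x₀ = 2.5

Newton-Raphson formula: x_{n+1} = x_n - f(x_n)/f'(x_n)

Iteration 1:
  f(2.500000) = 6.125000
  f'(2.500000) = 15.750000
  x_1 = 2.500000 - 6.125000/15.750000 = 2.111111
Iteration 2:
  f(2.111111) = 1.075446
  f'(2.111111) = 10.370370
  x_2 = 2.111111 - 1.075446/10.370370 = 2.007407
Iteration 3:
  f(2.007407) = 0.066996
  f'(2.007407) = 9.089053
  x_3 = 2.007407 - 0.066996/9.089053 = 2.000036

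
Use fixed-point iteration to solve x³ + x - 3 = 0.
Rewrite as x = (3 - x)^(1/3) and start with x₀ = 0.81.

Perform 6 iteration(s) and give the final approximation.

Equation: x³ + x - 3 = 0
Fixed-point form: x = (3 - x)^(1/3)
x₀ = 0.81

x_1 = g(0.810000) = 1.298618
x_2 = g(1.298618) = 1.193807
x_3 = g(1.193807) = 1.217834
x_4 = g(1.217834) = 1.212410
x_5 = g(1.212410) = 1.213638
x_6 = g(1.213638) = 1.213360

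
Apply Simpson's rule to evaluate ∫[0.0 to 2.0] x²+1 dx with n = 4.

f(x) = x²+1
a = 0.0, b = 2.0, n = 4
h = (b - a)/n = 0.500000

Simpson's rule: (h/3)[f(x₀) + 4f(x₁) + 2f(x₂) + ... + f(xₙ)]

x_0 = 0.0000, f(x_0) = 1.000000, coefficient = 1
x_1 = 0.5000, f(x_1) = 1.250000, coefficient = 4
x_2 = 1.0000, f(x_2) = 2.000000, coefficient = 2
x_3 = 1.5000, f(x_3) = 3.250000, coefficient = 4
x_4 = 2.0000, f(x_4) = 5.000000, coefficient = 1

I ≈ (0.500000/3) × 28.000000 = 4.666667
Exact value: 4.666667
Error: 0.000000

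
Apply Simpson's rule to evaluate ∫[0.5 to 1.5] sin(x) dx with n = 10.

f(x) = sin(x)
a = 0.5, b = 1.5, n = 10
h = (b - a)/n = 0.100000

Simpson's rule: (h/3)[f(x₀) + 4f(x₁) + 2f(x₂) + ... + f(xₙ)]

x_0 = 0.5000, f(x_0) = 0.479426, coefficient = 1
x_1 = 0.6000, f(x_1) = 0.564642, coefficient = 4
x_2 = 0.7000, f(x_2) = 0.644218, coefficient = 2
x_3 = 0.8000, f(x_3) = 0.717356, coefficient = 4
x_4 = 0.9000, f(x_4) = 0.783327, coefficient = 2
x_5 = 1.0000, f(x_5) = 0.841471, coefficient = 4
x_6 = 1.1000, f(x_6) = 0.891207, coefficient = 2
x_7 = 1.2000, f(x_7) = 0.932039, coefficient = 4
x_8 = 1.3000, f(x_8) = 0.963558, coefficient = 2
x_9 = 1.4000, f(x_9) = 0.985450, coefficient = 4
x_10 = 1.5000, f(x_10) = 0.997495, coefficient = 1

I ≈ (0.100000/3) × 24.205374 = 0.806846
Exact value: 0.806845
Error: 0.000000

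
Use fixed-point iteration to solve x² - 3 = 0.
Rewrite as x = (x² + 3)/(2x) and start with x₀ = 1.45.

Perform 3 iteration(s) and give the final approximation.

Equation: x² - 3 = 0
Fixed-point form: x = (x² + 3)/(2x)
x₀ = 1.45

x_1 = g(1.450000) = 1.759483
x_2 = g(1.759483) = 1.732265
x_3 = g(1.732265) = 1.732051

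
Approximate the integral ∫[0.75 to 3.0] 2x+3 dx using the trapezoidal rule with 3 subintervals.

f(x) = 2x+3
a = 0.75, b = 3.0, n = 3
h = (b - a)/n = 0.750000

Trapezoidal rule: (h/2)[f(x₀) + 2f(x₁) + 2f(x₂) + ... + f(xₙ)]

x_0 = 0.7500, f(x_0) = 4.500000, coefficient = 1
x_1 = 1.5000, f(x_1) = 6.000000, coefficient = 2
x_2 = 2.2500, f(x_2) = 7.500000, coefficient = 2
x_3 = 3.0000, f(x_3) = 9.000000, coefficient = 1

I ≈ (0.750000/2) × 40.500000 = 15.187500
Exact value: 15.187500
Error: 0.000000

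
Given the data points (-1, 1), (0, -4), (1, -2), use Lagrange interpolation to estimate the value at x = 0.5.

Lagrange interpolation formula:
P(x) = Σ yᵢ × Lᵢ(x)
where Lᵢ(x) = Π_{j≠i} (x - xⱼ)/(xᵢ - xⱼ)

L_0(0.5) = (0.5 - 0)/(-1 - 0) × (0.5 - 1)/(-1 - 1) = -0.125000
L_1(0.5) = (0.5 - (-1))/(0 - (-1)) × (0.5 - 1)/(0 - 1) = 0.750000
L_2(0.5) = (0.5 - (-1))/(1 - (-1)) × (0.5 - 0)/(1 - 0) = 0.375000

P(0.5) = 1×L_0(0.5) + (-4)×L_1(0.5) + (-2)×L_2(0.5)
P(0.5) = -3.875000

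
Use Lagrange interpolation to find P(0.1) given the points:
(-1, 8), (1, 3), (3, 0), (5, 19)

Lagrange interpolation formula:
P(x) = Σ yᵢ × Lᵢ(x)
where Lᵢ(x) = Π_{j≠i} (x - xⱼ)/(xᵢ - xⱼ)

L_0(0.1) = (0.1 - 1)/(-1 - 1) × (0.1 - 3)/(-1 - 3) × (0.1 - 5)/(-1 - 5) = 0.266437
L_1(0.1) = (0.1 - (-1))/(1 - (-1)) × (0.1 - 3)/(1 - 3) × (0.1 - 5)/(1 - 5) = 0.976938
L_2(0.1) = (0.1 - (-1))/(3 - (-1)) × (0.1 - 1)/(3 - 1) × (0.1 - 5)/(3 - 5) = -0.303188
L_3(0.1) = (0.1 - (-1))/(5 - (-1)) × (0.1 - 1)/(5 - 1) × (0.1 - 3)/(5 - 3) = 0.059812

P(0.1) = 8×L_0(0.1) + 3×L_1(0.1) + 0×L_2(0.1) + 19×L_3(0.1)
P(0.1) = 6.198750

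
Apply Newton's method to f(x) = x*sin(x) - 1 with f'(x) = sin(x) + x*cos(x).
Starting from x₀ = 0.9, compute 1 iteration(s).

f(x) = x*sin(x) - 1
f'(x) = sin(x) + x*cos(x)
x₀ = 0.9

Newton-Raphson formula: x_{n+1} = x_n - f(x_n)/f'(x_n)

Iteration 1:
  f(0.900000) = -0.295006
  f'(0.900000) = 1.342776
  x_1 = 0.900000 - (-0.295006)/1.342776 = 1.119698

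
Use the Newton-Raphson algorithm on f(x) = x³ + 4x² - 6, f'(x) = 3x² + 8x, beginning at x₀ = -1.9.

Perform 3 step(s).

f(x) = x³ + 4x² - 6
f'(x) = 3x² + 8x
x₀ = -1.9

Newton-Raphson formula: x_{n+1} = x_n - f(x_n)/f'(x_n)

Iteration 1:
  f(-1.900000) = 1.581000
  f'(-1.900000) = -4.370000
  x_1 = -1.900000 - 1.581000/(-4.370000) = -1.538215
Iteration 2:
  f(-1.538215) = -0.175157
  f'(-1.538215) = -5.207404
  x_2 = -1.538215 - (-0.175157)/(-5.207404) = -1.571851
Iteration 3:
  f(-1.571851) = -0.000733
  f'(-1.571851) = -5.162661
  x_3 = -1.571851 - (-0.000733)/(-5.162661) = -1.571993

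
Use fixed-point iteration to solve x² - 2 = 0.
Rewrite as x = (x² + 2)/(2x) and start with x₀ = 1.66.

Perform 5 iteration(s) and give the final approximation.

Equation: x² - 2 = 0
Fixed-point form: x = (x² + 2)/(2x)
x₀ = 1.66

x_1 = g(1.660000) = 1.432410
x_2 = g(1.432410) = 1.414329
x_3 = g(1.414329) = 1.414214
x_4 = g(1.414214) = 1.414214
x_5 = g(1.414214) = 1.414214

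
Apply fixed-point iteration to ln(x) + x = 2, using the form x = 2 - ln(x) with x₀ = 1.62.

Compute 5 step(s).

Equation: ln(x) + x = 2
Fixed-point form: x = 2 - ln(x)
x₀ = 1.62

x_1 = g(1.620000) = 1.517574
x_2 = g(1.517574) = 1.582887
x_3 = g(1.582887) = 1.540750
x_4 = g(1.540750) = 1.567731
x_5 = g(1.567731) = 1.550371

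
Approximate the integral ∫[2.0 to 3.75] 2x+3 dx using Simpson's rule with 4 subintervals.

f(x) = 2x+3
a = 2.0, b = 3.75, n = 4
h = (b - a)/n = 0.437500

Simpson's rule: (h/3)[f(x₀) + 4f(x₁) + 2f(x₂) + ... + f(xₙ)]

x_0 = 2.0000, f(x_0) = 7.000000, coefficient = 1
x_1 = 2.4375, f(x_1) = 7.875000, coefficient = 4
x_2 = 2.8750, f(x_2) = 8.750000, coefficient = 2
x_3 = 3.3125, f(x_3) = 9.625000, coefficient = 4
x_4 = 3.7500, f(x_4) = 10.500000, coefficient = 1

I ≈ (0.437500/3) × 105.000000 = 15.312500
Exact value: 15.312500
Error: 0.000000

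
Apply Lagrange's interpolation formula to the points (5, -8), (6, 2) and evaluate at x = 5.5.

Lagrange interpolation formula:
P(x) = Σ yᵢ × Lᵢ(x)
where Lᵢ(x) = Π_{j≠i} (x - xⱼ)/(xᵢ - xⱼ)

L_0(5.5) = (5.5 - 6)/(5 - 6) = 0.500000
L_1(5.5) = (5.5 - 5)/(6 - 5) = 0.500000

P(5.5) = (-8)×L_0(5.5) + 2×L_1(5.5)
P(5.5) = -3.000000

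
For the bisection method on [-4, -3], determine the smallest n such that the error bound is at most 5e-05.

We need (b-a)/2^n ≤ 5e-05
(-3 - (-4))/2^n ≤ 5e-05
1/2^n ≤ 5e-05
2^n ≥ 20000
n ≥ log₂(20000) = 14.29
n ≥ 15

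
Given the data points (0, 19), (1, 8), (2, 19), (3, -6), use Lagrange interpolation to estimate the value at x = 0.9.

Lagrange interpolation formula:
P(x) = Σ yᵢ × Lᵢ(x)
where Lᵢ(x) = Π_{j≠i} (x - xⱼ)/(xᵢ - xⱼ)

L_0(0.9) = (0.9 - 1)/(0 - 1) × (0.9 - 2)/(0 - 2) × (0.9 - 3)/(0 - 3) = 0.038500
L_1(0.9) = (0.9 - 0)/(1 - 0) × (0.9 - 2)/(1 - 2) × (0.9 - 3)/(1 - 3) = 1.039500
L_2(0.9) = (0.9 - 0)/(2 - 0) × (0.9 - 1)/(2 - 1) × (0.9 - 3)/(2 - 3) = -0.094500
L_3(0.9) = (0.9 - 0)/(3 - 0) × (0.9 - 1)/(3 - 1) × (0.9 - 2)/(3 - 2) = 0.016500

P(0.9) = 19×L_0(0.9) + 8×L_1(0.9) + 19×L_2(0.9) + (-6)×L_3(0.9)
P(0.9) = 7.153000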